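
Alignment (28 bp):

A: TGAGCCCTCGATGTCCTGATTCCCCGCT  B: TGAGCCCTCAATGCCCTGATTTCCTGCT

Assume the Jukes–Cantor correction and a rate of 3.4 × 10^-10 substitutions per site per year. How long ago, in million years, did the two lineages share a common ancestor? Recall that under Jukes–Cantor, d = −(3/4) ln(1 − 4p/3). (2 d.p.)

233.06

The sequences differ at 4 of 28 sites (10, 14, 22, 25), so p = 4/28 ≈ 0.142857.
d = −(3/4) ln(1 − 4p/3) = −0.75 ln(1 − 0.190476) = −0.75 ln(0.809524)
  = −0.75 × (-0.211309) = 0.158482 substitutions/site.
Under a molecular clock d = 2μt, so t = d/(2μ) = 0.158482 / (2 × 3.4 × 10^-10) = 233.06 million years.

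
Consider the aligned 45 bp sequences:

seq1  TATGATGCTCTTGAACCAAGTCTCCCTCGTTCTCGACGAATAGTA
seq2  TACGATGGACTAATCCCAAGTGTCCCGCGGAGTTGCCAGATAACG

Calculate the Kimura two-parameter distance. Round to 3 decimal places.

Of 45 sites, 8 differences are transitions and 11 are transversions, so P = 8/45 ≈ 0.177778 and Q = 11/45 ≈ 0.244444.
Under the Kimura two-parameter model, d = −½ ln(1 − 2P − Q) − ¼ ln(1 − 2Q).
1 − 2P − Q = 0.4, giving −½ ln(0.4) = 0.458145.
1 − 2Q = 0.511112, giving −¼ ln(0.511112) = 0.167792.
d = 0.458145 + 0.167792 = 0.625937.

0.626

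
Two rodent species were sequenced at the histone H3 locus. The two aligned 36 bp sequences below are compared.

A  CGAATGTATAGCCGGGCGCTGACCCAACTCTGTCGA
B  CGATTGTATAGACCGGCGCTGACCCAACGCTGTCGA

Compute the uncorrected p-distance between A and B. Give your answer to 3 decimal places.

0.111

The sequences differ at 4 of 36 positions (sites 4, 12, 14, 29).
p = 4/36 = 0.111111… ≈ 0.111 (to 3 d.p.).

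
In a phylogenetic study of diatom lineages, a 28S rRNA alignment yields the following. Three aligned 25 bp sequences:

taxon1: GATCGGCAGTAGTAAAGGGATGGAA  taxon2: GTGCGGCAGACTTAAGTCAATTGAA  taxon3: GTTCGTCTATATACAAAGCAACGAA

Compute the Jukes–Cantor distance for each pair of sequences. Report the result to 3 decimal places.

taxon1–taxon2: 10/25 sites differ → p = 0.4, d = −0.75 ln(1 − 0.533333) = 0.571605 ≈ 0.572.
taxon1–taxon3: 11/25 sites differ → p = 0.44, d = −0.75 ln(1 − 0.586667) = 0.662626 ≈ 0.663.
taxon2–taxon3: 14/25 sites differ → p = 0.56, d = −0.75 ln(1 − 0.746667) = 1.029788 ≈ 1.030.

d(taxon1,taxon2) = 0.572, d(taxon1,taxon3) = 0.663, d(taxon2,taxon3) = 1.030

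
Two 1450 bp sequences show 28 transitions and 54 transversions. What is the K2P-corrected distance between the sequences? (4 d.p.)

0.0588

P = 28/1450 ≈ 0.01931 and Q = 54/1450 ≈ 0.037241.
Under the Kimura two-parameter model, d = −½ ln(1 − 2P − Q) − ¼ ln(1 − 2Q).
1 − 2P − Q = 0.924139, giving −½ ln(0.924139) = 0.039446.
1 − 2Q = 0.925518, giving −¼ ln(0.925518) = 0.019350.
d = 0.039446 + 0.019350 = 0.058796.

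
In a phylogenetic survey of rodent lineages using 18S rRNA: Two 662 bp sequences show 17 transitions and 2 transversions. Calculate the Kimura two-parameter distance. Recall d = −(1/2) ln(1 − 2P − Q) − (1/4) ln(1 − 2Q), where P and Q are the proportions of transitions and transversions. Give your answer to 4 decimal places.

0.0295

P = 17/662 ≈ 0.02568 and Q = 2/662 ≈ 0.003021.
Under the Kimura two-parameter model, d = −½ ln(1 − 2P − Q) − ¼ ln(1 − 2Q).
1 − 2P − Q = 0.945619, giving −½ ln(0.945619) = 0.027958.
1 − 2Q = 0.993958, giving −¼ ln(0.993958) = 0.001515.
d = 0.027958 + 0.001515 = 0.029473.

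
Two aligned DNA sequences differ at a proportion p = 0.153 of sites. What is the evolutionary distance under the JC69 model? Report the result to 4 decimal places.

d = −(3/4) ln(1 − 4p/3) = −0.75 ln(1 − 0.204) = −0.75 ln(0.796)
  = −0.75 × (-0.228156) = 0.171117 substitutions/site.

0.1711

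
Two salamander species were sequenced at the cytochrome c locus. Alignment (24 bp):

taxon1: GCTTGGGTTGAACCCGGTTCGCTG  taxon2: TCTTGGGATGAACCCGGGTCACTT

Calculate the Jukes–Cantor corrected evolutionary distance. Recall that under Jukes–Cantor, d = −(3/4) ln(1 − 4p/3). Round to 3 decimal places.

0.244

The sequences differ at 5 of 24 sites (1, 8, 18, 21, 24), so p = 5/24 ≈ 0.208333.
d = −(3/4) ln(1 − 4p/3) = −0.75 ln(1 − 0.277777) = −0.75 ln(0.722223)
  = −0.75 × (-0.325421) = 0.244066 substitutions/site.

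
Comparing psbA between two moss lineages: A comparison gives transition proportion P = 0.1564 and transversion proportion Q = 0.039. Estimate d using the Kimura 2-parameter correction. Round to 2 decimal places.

0.24

Under the Kimura two-parameter model, d = −½ ln(1 − 2P − Q) − ¼ ln(1 − 2Q).
1 − 2P − Q = 0.6482, giving −½ ln(0.6482) = 0.216778.
1 − 2Q = 0.922, giving −¼ ln(0.922) = 0.020303.
d = 0.216778 + 0.020303 = 0.237081.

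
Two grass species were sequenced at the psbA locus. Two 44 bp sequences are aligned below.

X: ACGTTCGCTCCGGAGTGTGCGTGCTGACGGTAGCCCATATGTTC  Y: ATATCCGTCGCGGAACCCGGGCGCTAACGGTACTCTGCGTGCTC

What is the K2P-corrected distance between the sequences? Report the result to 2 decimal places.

0.90

Of 44 sites, 16 differences are transitions and 4 are transversions, so P = 16/44 ≈ 0.363636 and Q = 4/44 ≈ 0.090909.
Under the Kimura two-parameter model, d = −½ ln(1 − 2P − Q) − ¼ ln(1 − 2Q).
1 − 2P − Q = 0.181819, giving −½ ln(0.181819) = 0.852372.
1 − 2Q = 0.818182, giving −¼ ln(0.818182) = 0.050168.
d = 0.852372 + 0.050168 = 0.902540.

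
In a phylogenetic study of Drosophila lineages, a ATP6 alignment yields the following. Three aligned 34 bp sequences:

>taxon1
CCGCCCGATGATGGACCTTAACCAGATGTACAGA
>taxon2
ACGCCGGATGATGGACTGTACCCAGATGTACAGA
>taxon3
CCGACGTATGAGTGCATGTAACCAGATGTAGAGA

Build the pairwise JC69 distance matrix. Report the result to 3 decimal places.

taxon1–taxon2: 5/34 sites differ → p ≈ 0.147059, d = −0.75 ln(1 − 0.196079) = 0.163691 ≈ 0.164.
taxon1–taxon3: 10/34 sites differ → p ≈ 0.294118, d = −0.75 ln(1 − 0.392157) = 0.373379 ≈ 0.373.
taxon2–taxon3: 9/34 sites differ → p ≈ 0.264706, d = −0.75 ln(1 − 0.352941) = 0.326488 ≈ 0.326.

d(taxon1,taxon2) = 0.164, d(taxon1,taxon3) = 0.373, d(taxon2,taxon3) = 0.326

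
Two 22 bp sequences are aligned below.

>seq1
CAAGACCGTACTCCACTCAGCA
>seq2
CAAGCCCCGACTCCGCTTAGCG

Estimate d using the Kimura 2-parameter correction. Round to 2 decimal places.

0.34

Of 22 sites, 3 differences are transitions and 3 are transversions, so P = 3/22 ≈ 0.136364 and Q = 3/22 ≈ 0.136364.
Under the Kimura two-parameter model, d = −½ ln(1 − 2P − Q) − ¼ ln(1 − 2Q).
1 − 2P − Q = 0.590908, giving −½ ln(0.590908) = 0.263047.
1 − 2Q = 0.727272, giving −¼ ln(0.727272) = 0.079614.
d = 0.263047 + 0.079614 = 0.342661.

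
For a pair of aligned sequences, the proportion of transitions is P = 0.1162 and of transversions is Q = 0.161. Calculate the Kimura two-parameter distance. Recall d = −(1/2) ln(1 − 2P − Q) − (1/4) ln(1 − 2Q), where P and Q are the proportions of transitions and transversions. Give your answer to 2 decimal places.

Under the Kimura two-parameter model, d = −½ ln(1 − 2P − Q) − ¼ ln(1 − 2Q).
1 − 2P − Q = 0.6066, giving −½ ln(0.6066) = 0.249943.
1 − 2Q = 0.678, giving −¼ ln(0.678) = 0.097152.
d = 0.249943 + 0.097152 = 0.347095.

0.35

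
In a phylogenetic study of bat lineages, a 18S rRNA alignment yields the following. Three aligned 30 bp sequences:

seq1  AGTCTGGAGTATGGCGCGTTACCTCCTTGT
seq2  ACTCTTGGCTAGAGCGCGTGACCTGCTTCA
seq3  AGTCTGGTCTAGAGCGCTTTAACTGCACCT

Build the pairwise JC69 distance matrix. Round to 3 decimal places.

seq1–seq2: 10/30 sites differ → p ≈ 0.333333, d = −0.75 ln(1 − 0.444444) = 0.440839 ≈ 0.441.
seq1–seq3: 10/30 sites differ → p ≈ 0.333333, d = −0.75 ln(1 − 0.444444) = 0.440839 ≈ 0.441.
seq2–seq3: 9/30 sites differ → p = 0.3, d = −0.75 ln(1 − 0.4) = 0.383119 ≈ 0.383.

d(seq1,seq2) = 0.441, d(seq1,seq3) = 0.441, d(seq2,seq3) = 0.383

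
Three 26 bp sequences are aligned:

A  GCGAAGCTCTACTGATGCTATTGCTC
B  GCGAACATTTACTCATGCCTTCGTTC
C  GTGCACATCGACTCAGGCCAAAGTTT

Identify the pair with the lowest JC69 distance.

A and B

A–B: 8/26 differ, p = 0.308, d = 0.396.
A–C: 12/26 differ, p = 0.462, d = 0.717.
B–C: 9/26 differ, p = 0.346, d = 0.464.
The smallest distance is between A and B.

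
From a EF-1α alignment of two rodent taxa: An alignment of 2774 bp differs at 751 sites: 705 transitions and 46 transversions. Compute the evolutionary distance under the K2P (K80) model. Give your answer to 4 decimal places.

0.3805

P = 705/2774 ≈ 0.254146 and Q = 46/2774 ≈ 0.016583.
Under the Kimura two-parameter model, d = −½ ln(1 − 2P − Q) − ¼ ln(1 − 2Q).
1 − 2P − Q = 0.475125, giving −½ ln(0.475125) = 0.372089.
1 − 2Q = 0.966834, giving −¼ ln(0.966834) = 0.008432.
d = 0.372089 + 0.008432 = 0.380521.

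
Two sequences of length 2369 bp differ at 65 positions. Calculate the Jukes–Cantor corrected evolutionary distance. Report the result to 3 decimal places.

0.028

p = 65/2369 ≈ 0.027438.
d = −(3/4) ln(1 − 4p/3) = −0.75 ln(1 − 0.036584) = −0.75 ln(0.963416)
  = −0.75 × (-0.037270) = 0.027953 substitutions/site.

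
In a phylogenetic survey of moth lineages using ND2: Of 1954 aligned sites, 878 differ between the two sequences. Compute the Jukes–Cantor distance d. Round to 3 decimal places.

p = 878/1954 ≈ 0.449335.
d = −(3/4) ln(1 − 4p/3) = −0.75 ln(1 − 0.599113) = −0.75 ln(0.400887)
  = −0.75 × (-0.914076) = 0.685557 substitutions/site.

0.686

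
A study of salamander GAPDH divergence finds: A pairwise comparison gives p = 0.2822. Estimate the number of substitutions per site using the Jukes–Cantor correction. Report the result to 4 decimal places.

0.3540

d = −(3/4) ln(1 − 4p/3) = −0.75 ln(1 − 0.376267) = −0.75 ln(0.623733)
  = −0.75 × (-0.472033) = 0.354025 substitutions/site.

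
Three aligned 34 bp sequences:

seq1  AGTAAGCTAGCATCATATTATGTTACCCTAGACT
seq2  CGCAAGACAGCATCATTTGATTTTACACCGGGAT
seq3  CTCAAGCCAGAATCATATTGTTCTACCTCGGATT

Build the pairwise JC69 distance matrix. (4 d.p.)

d(seq1,seq2) = 0.4770, d(seq1,seq3) = 0.4770, d(seq2,seq3) = 0.4234

seq1–seq2: 12/34 sites differ → p ≈ 0.352941, d = −0.75 ln(1 − 0.470588) = 0.476991 ≈ 0.4770.
seq1–seq3: 12/34 sites differ → p ≈ 0.352941, d = −0.75 ln(1 − 0.470588) = 0.476991 ≈ 0.4770.
seq2–seq3: 11/34 sites differ → p ≈ 0.323529, d = −0.75 ln(1 − 0.431372) = 0.423397 ≈ 0.4234.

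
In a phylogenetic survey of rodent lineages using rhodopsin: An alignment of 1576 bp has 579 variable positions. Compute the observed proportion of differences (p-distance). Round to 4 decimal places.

p = 579/1576 = 0.367385… ≈ 0.3674 (to 4 d.p.).

0.3674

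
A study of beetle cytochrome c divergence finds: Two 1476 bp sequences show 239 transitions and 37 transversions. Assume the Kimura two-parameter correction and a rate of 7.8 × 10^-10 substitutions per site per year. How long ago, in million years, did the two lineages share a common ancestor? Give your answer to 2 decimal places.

145.78

P = 239/1476 ≈ 0.161924 and Q = 37/1476 ≈ 0.025068.
Under the Kimura two-parameter model, d = −½ ln(1 − 2P − Q) − ¼ ln(1 − 2Q).
1 − 2P − Q = 0.651084, giving −½ ln(0.651084) = 0.214558.
1 − 2Q = 0.949864, giving −¼ ln(0.949864) = 0.012859.
d = 0.214558 + 0.012859 = 0.227417.
Under a molecular clock d = 2μt, so t = d/(2μ) = 0.227417 / (2 × 7.8 × 10^-10) = 145.78 million years.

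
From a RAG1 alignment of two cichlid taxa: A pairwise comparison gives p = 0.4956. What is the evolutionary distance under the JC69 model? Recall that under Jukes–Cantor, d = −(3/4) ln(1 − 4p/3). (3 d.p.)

d = −(3/4) ln(1 − 4p/3) = −0.75 ln(1 − 0.6608) = −0.75 ln(0.3392)
  = −0.75 × (-1.081165) = 0.810874 substitutions/site.

0.811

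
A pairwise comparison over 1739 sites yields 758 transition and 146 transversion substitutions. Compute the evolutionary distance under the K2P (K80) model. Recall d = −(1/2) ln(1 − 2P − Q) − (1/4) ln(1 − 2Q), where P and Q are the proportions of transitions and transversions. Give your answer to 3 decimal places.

1.605

P = 758/1739 ≈ 0.435883 and Q = 146/1739 ≈ 0.083956.
Under the Kimura two-parameter model, d = −½ ln(1 − 2P − Q) − ¼ ln(1 − 2Q).
1 − 2P − Q = 0.044278, giving −½ ln(0.044278) = 1.558634.
1 − 2Q = 0.832088, giving −¼ ln(0.832088) = 0.045954.
d = 1.558634 + 0.045954 = 1.604588.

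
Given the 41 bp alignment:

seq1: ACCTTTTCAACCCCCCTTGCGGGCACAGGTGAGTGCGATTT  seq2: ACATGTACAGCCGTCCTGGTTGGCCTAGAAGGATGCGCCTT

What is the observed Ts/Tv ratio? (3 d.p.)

Transitions are A↔G and C↔T; transversions are all other mismatches.
Transitions: 8. Transversions: 9.
R = 8/9 = 0.888888… ≈ 0.889 (to 3 d.p.).

0.889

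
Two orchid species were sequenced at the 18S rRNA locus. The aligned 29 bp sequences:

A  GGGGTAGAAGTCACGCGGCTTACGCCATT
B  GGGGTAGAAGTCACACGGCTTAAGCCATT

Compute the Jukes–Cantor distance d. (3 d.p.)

0.072

The sequences differ at 2 of 29 sites (15, 23), so p = 2/29 ≈ 0.068966.
d = −(3/4) ln(1 − 4p/3) = −0.75 ln(1 − 0.091955) = −0.75 ln(0.908045)
  = −0.75 × (-0.096461) = 0.072346 substitutions/site.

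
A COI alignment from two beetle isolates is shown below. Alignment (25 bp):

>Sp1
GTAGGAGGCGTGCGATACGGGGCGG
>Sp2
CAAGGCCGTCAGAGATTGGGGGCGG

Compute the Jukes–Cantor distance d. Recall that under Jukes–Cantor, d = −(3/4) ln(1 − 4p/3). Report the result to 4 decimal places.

The sequences differ at 10 of 25 sites (1, 2, 6, 7, 9, 10, 11, 13, 17, 18), so p = 10/25 = 0.4.
d = −(3/4) ln(1 − 4p/3) = −0.75 ln(1 − 0.533333) = −0.75 ln(0.466667)
  = −0.75 × (-0.762139) = 0.571604 substitutions/site.

0.5716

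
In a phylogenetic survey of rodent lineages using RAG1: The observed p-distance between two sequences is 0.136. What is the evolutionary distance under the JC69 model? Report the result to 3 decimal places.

0.150

d = −(3/4) ln(1 − 4p/3) = −0.75 ln(1 − 0.181333) = −0.75 ln(0.818667)
  = −0.75 × (-0.200078) = 0.150059 substitutions/site.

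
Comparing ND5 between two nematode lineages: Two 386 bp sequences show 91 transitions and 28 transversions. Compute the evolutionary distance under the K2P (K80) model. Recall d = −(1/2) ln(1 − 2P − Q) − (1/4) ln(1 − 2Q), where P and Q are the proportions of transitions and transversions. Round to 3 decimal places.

0.432

P = 91/386 ≈ 0.235751 and Q = 28/386 ≈ 0.072539.
Under the Kimura two-parameter model, d = −½ ln(1 − 2P − Q) − ¼ ln(1 − 2Q).
1 − 2P − Q = 0.455959, giving −½ ln(0.455959) = 0.392676.
1 − 2Q = 0.854922, giving −¼ ln(0.854922) = 0.039186.
d = 0.392676 + 0.039186 = 0.431862.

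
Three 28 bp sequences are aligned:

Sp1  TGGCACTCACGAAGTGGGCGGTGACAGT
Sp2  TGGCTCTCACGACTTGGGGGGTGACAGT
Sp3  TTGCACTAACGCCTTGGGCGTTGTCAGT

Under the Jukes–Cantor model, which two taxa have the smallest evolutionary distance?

Sp1–Sp2: 4/28 differ, p = 0.143, d = 0.158.
Sp1–Sp3: 7/28 differ, p = 0.250, d = 0.304.
Sp2–Sp3: 7/28 differ, p = 0.250, d = 0.304.
The smallest distance is between Sp1 and Sp2.

Sp1 and Sp2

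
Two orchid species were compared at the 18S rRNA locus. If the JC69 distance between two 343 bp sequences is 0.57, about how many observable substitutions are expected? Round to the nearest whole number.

Invert JC69: p = (3/4)(1 − e^(−4d/3)) = 0.75 × (1 − e^(-0.76)) = 0.75 × (1 − 0.467666) = 0.399251.
Expected differing sites = pL ≈ 0.399251 × 343 = 136.943093 ≈ 137.

137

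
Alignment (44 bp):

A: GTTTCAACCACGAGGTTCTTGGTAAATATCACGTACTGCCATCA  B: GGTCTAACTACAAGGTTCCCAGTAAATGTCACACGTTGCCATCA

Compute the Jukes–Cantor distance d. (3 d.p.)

0.376

The sequences differ at 13 of 44 sites, so p = 13/44 ≈ 0.295455.
d = −(3/4) ln(1 − 4p/3) = −0.75 ln(1 − 0.39394) = −0.75 ln(0.60606)
  = −0.75 × (-0.500776) = 0.375582 substitutions/site.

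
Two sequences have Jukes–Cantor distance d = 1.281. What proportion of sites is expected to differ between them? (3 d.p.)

0.614

p = (3/4)(1 − e^(−4d/3)) = 0.75 × (1 − e^(-1.708)) = 0.75 × (1 − 0.181228) = 0.614079.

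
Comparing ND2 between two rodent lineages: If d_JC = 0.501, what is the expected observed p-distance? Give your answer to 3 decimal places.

p = (3/4)(1 − e^(−4d/3)) = 0.75 × (1 − e^(-0.668)) = 0.75 × (1 − 0.512733) = 0.365450.

0.365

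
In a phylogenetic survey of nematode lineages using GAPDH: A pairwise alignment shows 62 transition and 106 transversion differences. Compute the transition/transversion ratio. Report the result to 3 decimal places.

0.585

R = 62/106 = 0.584905… ≈ 0.585 (to 3 d.p.).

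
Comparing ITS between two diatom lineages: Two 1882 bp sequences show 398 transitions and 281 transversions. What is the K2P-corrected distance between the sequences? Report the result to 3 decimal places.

P = 398/1882 ≈ 0.211477 and Q = 281/1882 ≈ 0.149309.
Under the Kimura two-parameter model, d = −½ ln(1 − 2P − Q) − ¼ ln(1 − 2Q).
1 − 2P − Q = 0.427737, giving −½ ln(0.427737) = 0.424623.
1 − 2Q = 0.701382, giving −¼ ln(0.701382) = 0.088676.
d = 0.424623 + 0.088676 = 0.513299.

0.513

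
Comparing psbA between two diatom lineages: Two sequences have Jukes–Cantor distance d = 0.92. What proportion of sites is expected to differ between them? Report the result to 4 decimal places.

p = (3/4)(1 − e^(−4d/3)) = 0.75 × (1 − e^(-1.226667)) = 0.75 × (1 − 0.293268) = 0.530049.

0.5300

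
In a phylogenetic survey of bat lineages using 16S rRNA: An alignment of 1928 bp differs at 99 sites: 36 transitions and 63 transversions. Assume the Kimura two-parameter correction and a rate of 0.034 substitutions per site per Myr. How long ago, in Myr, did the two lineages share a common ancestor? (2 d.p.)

0.78

P = 36/1928 ≈ 0.018672 and Q = 63/1928 ≈ 0.032676.
Under the Kimura two-parameter model, d = −½ ln(1 − 2P − Q) − ¼ ln(1 − 2Q).
1 − 2P − Q = 0.92998, giving −½ ln(0.92998) = 0.036296.
1 − 2Q = 0.934648, giving −¼ ln(0.934648) = 0.016896.
d = 0.036296 + 0.016896 = 0.053192.
Under a molecular clock d = 2μt, so t = d/(2μ) = 0.053192 / (2 × 0.034) = 0.78 Myr.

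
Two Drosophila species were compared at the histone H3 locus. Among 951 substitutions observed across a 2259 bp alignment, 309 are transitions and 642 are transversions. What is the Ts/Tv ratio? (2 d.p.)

0.48

R = 309/642 = 0.481308… ≈ 0.48 (to 2 d.p.).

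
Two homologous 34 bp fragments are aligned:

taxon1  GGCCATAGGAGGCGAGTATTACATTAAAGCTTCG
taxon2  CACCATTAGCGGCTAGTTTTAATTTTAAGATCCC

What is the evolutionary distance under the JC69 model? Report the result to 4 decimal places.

0.5347

The sequences differ at 13 of 34 sites, so p = 13/34 ≈ 0.382353.
d = −(3/4) ln(1 − 4p/3) = −0.75 ln(1 − 0.509804) = −0.75 ln(0.490196)
  = −0.75 × (-0.712950) = 0.534713 substitutions/site.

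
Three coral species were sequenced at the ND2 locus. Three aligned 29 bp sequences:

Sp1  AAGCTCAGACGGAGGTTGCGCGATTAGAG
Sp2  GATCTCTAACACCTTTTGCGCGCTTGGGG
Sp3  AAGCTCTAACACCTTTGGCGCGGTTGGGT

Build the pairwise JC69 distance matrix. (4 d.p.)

Sp1–Sp2: 12/29 sites differ → p ≈ 0.413793, d = −0.75 ln(1 − 0.551724) = 0.601760 ≈ 0.6018.
Sp1–Sp3: 12/29 sites differ → p ≈ 0.413793, d = −0.75 ln(1 − 0.551724) = 0.601760 ≈ 0.6018.
Sp2–Sp3: 5/29 sites differ → p ≈ 0.172414, d = −0.75 ln(1 − 0.229885) = 0.195912 ≈ 0.1959.

d(Sp1,Sp2) = 0.6018, d(Sp1,Sp3) = 0.6018, d(Sp2,Sp3) = 0.1959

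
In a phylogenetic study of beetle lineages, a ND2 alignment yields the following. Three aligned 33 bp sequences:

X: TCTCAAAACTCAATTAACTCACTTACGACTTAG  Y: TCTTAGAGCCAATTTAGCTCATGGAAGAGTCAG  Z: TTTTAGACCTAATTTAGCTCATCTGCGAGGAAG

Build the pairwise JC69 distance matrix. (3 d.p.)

X–Y: 13/33 sites differ → p ≈ 0.393939, d = −0.75 ln(1 − 0.525252) = 0.558728 ≈ 0.559.
X–Z: 13/33 sites differ → p ≈ 0.393939, d = −0.75 ln(1 − 0.525252) = 0.558728 ≈ 0.559.
Y–Z: 9/33 sites differ → p ≈ 0.272727, d = −0.75 ln(1 − 0.363636) = 0.338988 ≈ 0.339.

d(X,Y) = 0.559, d(X,Z) = 0.559, d(Y,Z) = 0.339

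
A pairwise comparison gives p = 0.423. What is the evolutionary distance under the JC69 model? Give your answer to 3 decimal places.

d = −(3/4) ln(1 − 4p/3) = −0.75 ln(1 − 0.564) = −0.75 ln(0.436)
  = −0.75 × (-0.830113) = 0.622585 substitutions/site.

0.623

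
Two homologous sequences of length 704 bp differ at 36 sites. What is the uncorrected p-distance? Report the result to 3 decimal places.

p = 36/704 = 0.051136… ≈ 0.051 (to 3 d.p.).

0.051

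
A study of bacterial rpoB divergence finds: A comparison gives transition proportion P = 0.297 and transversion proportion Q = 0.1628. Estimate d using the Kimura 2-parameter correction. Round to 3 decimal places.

0.805

Under the Kimura two-parameter model, d = −½ ln(1 − 2P − Q) − ¼ ln(1 − 2Q).
1 − 2P − Q = 0.2432, giving −½ ln(0.2432) = 0.706936.
1 − 2Q = 0.6744, giving −¼ ln(0.6744) = 0.098483.
d = 0.706936 + 0.098483 = 0.805419.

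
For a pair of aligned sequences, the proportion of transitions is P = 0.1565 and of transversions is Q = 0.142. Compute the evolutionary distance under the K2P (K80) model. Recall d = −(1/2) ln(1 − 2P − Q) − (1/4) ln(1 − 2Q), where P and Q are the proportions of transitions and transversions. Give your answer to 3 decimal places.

0.387

Under the Kimura two-parameter model, d = −½ ln(1 − 2P − Q) − ¼ ln(1 − 2Q).
1 − 2P − Q = 0.545, giving −½ ln(0.545) = 0.303485.
1 − 2Q = 0.716, giving −¼ ln(0.716) = 0.083519.
d = 0.303485 + 0.083519 = 0.387004.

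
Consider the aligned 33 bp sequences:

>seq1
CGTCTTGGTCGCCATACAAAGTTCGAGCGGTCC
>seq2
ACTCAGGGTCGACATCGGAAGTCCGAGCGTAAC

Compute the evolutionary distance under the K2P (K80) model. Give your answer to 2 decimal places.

Of 33 sites, 2 differences are transitions and 10 are transversions, so P = 2/33 ≈ 0.060606 and Q = 10/33 ≈ 0.30303.
Under the Kimura two-parameter model, d = −½ ln(1 − 2P − Q) − ¼ ln(1 − 2Q).
1 − 2P − Q = 0.575758, giving −½ ln(0.575758) = 0.276034.
1 − 2Q = 0.39394, giving −¼ ln(0.39394) = 0.232889.
d = 0.276034 + 0.232889 = 0.508923.

0.51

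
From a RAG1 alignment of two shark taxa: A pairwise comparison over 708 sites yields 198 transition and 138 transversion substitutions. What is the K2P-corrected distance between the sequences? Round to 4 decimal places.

0.8252

P = 198/708 ≈ 0.279661 and Q = 138/708 ≈ 0.194915.
Under the Kimura two-parameter model, d = −½ ln(1 − 2P − Q) − ¼ ln(1 − 2Q).
1 − 2P − Q = 0.245763, giving −½ ln(0.245763) = 0.701694.
1 − 2Q = 0.61017, giving −¼ ln(0.61017) = 0.123504.
d = 0.701694 + 0.123504 = 0.825198.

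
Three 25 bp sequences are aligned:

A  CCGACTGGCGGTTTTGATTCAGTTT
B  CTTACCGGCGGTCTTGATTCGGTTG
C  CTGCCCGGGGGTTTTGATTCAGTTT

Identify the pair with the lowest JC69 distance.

A and C

A–B: 6/25 differ, p = 0.240, d = 0.289.
A–C: 4/25 differ, p = 0.160, d = 0.180.
B–C: 6/25 differ, p = 0.240, d = 0.289.
The smallest distance is between A and C.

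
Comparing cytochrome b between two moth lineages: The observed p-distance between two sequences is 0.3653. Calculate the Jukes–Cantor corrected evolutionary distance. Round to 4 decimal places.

0.5007

d = −(3/4) ln(1 − 4p/3) = −0.75 ln(1 − 0.487067) = −0.75 ln(0.512933)
  = −0.75 × (-0.667610) = 0.500708 substitutions/site.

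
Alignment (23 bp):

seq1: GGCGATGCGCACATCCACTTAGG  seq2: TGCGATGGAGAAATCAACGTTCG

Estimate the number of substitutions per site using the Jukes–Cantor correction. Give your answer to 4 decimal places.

0.5532

The sequences differ at 9 of 23 sites (1, 8, 9, 10, 12, 16, 19, 21, 22), so p = 9/23 ≈ 0.391304.
d = −(3/4) ln(1 − 4p/3) = −0.75 ln(1 − 0.521739) = −0.75 ln(0.478261)
  = −0.75 × (-0.737599) = 0.553199 substitutions/site.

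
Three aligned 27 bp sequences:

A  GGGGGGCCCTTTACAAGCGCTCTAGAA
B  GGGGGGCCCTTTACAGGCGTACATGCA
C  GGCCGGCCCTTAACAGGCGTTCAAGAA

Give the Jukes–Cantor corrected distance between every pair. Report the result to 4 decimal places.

A–B: 6/27 sites differ → p ≈ 0.222222, d = −0.75 ln(1 − 0.296296) = 0.263548 ≈ 0.2635.
A–C: 6/27 sites differ → p ≈ 0.222222, d = −0.75 ln(1 − 0.296296) = 0.263548 ≈ 0.2635.
B–C: 6/27 sites differ → p ≈ 0.222222, d = −0.75 ln(1 − 0.296296) = 0.263548 ≈ 0.2635.

d(A,B) = 0.2635, d(A,C) = 0.2635, d(B,C) = 0.2635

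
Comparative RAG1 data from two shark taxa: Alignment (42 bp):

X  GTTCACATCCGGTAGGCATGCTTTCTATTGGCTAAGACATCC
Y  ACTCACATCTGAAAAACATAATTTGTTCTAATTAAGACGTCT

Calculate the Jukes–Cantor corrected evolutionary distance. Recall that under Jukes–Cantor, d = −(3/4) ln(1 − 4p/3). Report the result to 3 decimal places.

The sequences differ at 17 of 42 sites, so p = 17/42 ≈ 0.404762.
d = −(3/4) ln(1 − 4p/3) = −0.75 ln(1 − 0.539683) = −0.75 ln(0.460317)
  = −0.75 × (-0.775840) = 0.581880 substitutions/site.

0.582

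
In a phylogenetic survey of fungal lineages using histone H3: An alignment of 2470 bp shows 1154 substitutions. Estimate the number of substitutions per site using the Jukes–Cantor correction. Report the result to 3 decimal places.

0.732

p = 1154/2470 ≈ 0.467206.
d = −(3/4) ln(1 − 4p/3) = −0.75 ln(1 − 0.622941) = −0.75 ln(0.377059)
  = −0.75 × (-0.975354) = 0.731516 substitutions/site.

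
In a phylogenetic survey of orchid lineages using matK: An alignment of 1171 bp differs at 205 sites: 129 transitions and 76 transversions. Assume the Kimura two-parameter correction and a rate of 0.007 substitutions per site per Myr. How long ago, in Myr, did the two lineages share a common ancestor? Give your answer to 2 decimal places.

14.48

P = 129/1171 ≈ 0.110162 and Q = 76/1171 ≈ 0.064902.
Under the Kimura two-parameter model, d = −½ ln(1 − 2P − Q) − ¼ ln(1 − 2Q).
1 − 2P − Q = 0.714774, giving −½ ln(0.714774) = 0.167894.
1 − 2Q = 0.870196, giving −¼ ln(0.870196) = 0.034759.
d = 0.167894 + 0.034759 = 0.202653.
Under a molecular clock d = 2μt, so t = d/(2μ) = 0.202653 / (2 × 0.007) = 14.48 Myr.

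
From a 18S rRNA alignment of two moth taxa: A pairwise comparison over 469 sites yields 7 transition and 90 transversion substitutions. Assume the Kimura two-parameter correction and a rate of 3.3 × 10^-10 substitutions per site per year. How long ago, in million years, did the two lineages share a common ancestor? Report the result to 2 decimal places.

P = 7/469 ≈ 0.014925 and Q = 90/469 ≈ 0.191898.
Under the Kimura two-parameter model, d = −½ ln(1 − 2P − Q) − ¼ ln(1 − 2Q).
1 − 2P − Q = 0.778252, giving −½ ln(0.778252) = 0.125352.
1 − 2Q = 0.616204, giving −¼ ln(0.616204) = 0.121044.
d = 0.125352 + 0.121044 = 0.246396.
Under a molecular clock d = 2μt, so t = d/(2μ) = 0.246396 / (2 × 3.3 × 10^-10) = 373.33 million years.

373.33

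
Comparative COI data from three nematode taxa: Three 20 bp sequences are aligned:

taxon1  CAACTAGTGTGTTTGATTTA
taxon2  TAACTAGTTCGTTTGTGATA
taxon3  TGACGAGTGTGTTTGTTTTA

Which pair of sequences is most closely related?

taxon1 and taxon3

taxon1–taxon2: 6/20 differ, p = 0.300, d = 0.383.
taxon1–taxon3: 4/20 differ, p = 0.200, d = 0.233.
taxon2–taxon3: 6/20 differ, p = 0.300, d = 0.383.
The smallest distance is between taxon1 and taxon3.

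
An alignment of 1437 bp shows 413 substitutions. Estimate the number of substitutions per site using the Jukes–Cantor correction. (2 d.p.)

0.36

p = 413/1437 ≈ 0.287404.
d = −(3/4) ln(1 − 4p/3) = −0.75 ln(1 − 0.383205) = −0.75 ln(0.616795)
  = −0.75 × (-0.483219) = 0.362414 substitutions/site.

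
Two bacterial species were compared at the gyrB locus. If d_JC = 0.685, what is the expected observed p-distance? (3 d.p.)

0.449

p = (3/4)(1 − e^(−4d/3)) = 0.75 × (1 − e^(-0.913333)) = 0.75 × (1 − 0.401185) = 0.449111.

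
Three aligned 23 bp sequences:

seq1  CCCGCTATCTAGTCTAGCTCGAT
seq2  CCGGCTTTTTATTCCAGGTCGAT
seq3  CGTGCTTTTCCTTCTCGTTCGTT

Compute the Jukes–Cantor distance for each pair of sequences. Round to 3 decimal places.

d(seq1,seq2) = 0.321, d(seq1,seq3) = 0.650, d(seq2,seq3) = 0.467

seq1–seq2: 6/23 sites differ → p ≈ 0.26087, d = −0.75 ln(1 − 0.347827) = 0.320584 ≈ 0.321.
seq1–seq3: 10/23 sites differ → p ≈ 0.434783, d = −0.75 ln(1 − 0.579711) = 0.650110 ≈ 0.650.
seq2–seq3: 8/23 sites differ → p ≈ 0.347826, d = −0.75 ln(1 − 0.463768) = 0.467391 ≈ 0.467.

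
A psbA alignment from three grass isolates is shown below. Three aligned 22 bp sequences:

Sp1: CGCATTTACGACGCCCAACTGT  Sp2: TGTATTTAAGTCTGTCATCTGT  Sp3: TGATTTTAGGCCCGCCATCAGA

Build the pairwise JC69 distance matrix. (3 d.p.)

d(Sp1,Sp2) = 0.497, d(Sp1,Sp3) = 0.699, d(Sp2,Sp3) = 0.497

Sp1–Sp2: 8/22 sites differ → p ≈ 0.363636, d = −0.75 ln(1 − 0.484848) = 0.497470 ≈ 0.497.
Sp1–Sp3: 10/22 sites differ → p ≈ 0.454545, d = −0.75 ln(1 − 0.60606) = 0.698667 ≈ 0.699.
Sp2–Sp3: 8/22 sites differ → p ≈ 0.363636, d = −0.75 ln(1 − 0.484848) = 0.497470 ≈ 0.497.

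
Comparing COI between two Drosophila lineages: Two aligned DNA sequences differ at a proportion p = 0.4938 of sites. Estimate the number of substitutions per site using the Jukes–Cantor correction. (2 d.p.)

0.81

d = −(3/4) ln(1 − 4p/3) = −0.75 ln(1 − 0.6584) = −0.75 ln(0.3416)
  = −0.75 × (-1.074115) = 0.805586 substitutions/site.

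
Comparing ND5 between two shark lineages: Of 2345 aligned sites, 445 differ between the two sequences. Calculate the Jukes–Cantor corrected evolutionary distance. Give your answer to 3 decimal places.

0.219

p = 445/2345 ≈ 0.189765.
d = −(3/4) ln(1 − 4p/3) = −0.75 ln(1 − 0.25302) = −0.75 ln(0.74698)
  = −0.75 × (-0.291717) = 0.218788 substitutions/site.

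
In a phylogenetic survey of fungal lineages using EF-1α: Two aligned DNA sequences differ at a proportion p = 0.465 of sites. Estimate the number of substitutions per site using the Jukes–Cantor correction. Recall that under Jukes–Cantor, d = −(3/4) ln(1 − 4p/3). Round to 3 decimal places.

d = −(3/4) ln(1 − 4p/3) = −0.75 ln(1 − 0.62) = −0.75 ln(0.38)
  = −0.75 × (-0.967584) = 0.725688 substitutions/site.

0.726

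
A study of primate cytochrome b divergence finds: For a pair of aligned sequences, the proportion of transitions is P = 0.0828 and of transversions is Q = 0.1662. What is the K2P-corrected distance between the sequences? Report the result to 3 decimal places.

Under the Kimura two-parameter model, d = −½ ln(1 − 2P − Q) − ¼ ln(1 − 2Q).
1 − 2P − Q = 0.6682, giving −½ ln(0.6682) = 0.201584.
1 − 2Q = 0.6676, giving −¼ ln(0.6676) = 0.101017.
d = 0.201584 + 0.101017 = 0.302601.

0.303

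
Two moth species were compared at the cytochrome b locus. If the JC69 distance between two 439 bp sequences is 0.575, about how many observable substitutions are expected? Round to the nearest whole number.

176

Invert JC69: p = (3/4)(1 − e^(−4d/3)) = 0.75 × (1 − e^(-0.766667)) = 0.75 × (1 − 0.464559) = 0.401581.
Expected differing sites = pL ≈ 0.401581 × 439 = 176.294059 ≈ 176.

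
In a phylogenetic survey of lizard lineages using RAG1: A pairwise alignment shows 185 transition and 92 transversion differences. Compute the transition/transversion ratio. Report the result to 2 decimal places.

2.01

R = 185/92 = 2.010869… ≈ 2.01 (to 2 d.p.).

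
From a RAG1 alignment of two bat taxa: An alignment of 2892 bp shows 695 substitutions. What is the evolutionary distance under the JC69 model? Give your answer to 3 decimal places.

0.290

p = 695/2892 ≈ 0.240318.
d = −(3/4) ln(1 − 4p/3) = −0.75 ln(1 − 0.320424) = −0.75 ln(0.679576)
  = −0.75 × (-0.386286) = 0.289715 substitutions/site.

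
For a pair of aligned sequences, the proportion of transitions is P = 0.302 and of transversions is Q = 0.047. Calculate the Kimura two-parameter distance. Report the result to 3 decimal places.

Under the Kimura two-parameter model, d = −½ ln(1 − 2P − Q) − ¼ ln(1 − 2Q).
1 − 2P − Q = 0.349, giving −½ ln(0.349) = 0.526342.
1 − 2Q = 0.906, giving −¼ ln(0.906) = 0.024679.
d = 0.526342 + 0.024679 = 0.551021.

0.551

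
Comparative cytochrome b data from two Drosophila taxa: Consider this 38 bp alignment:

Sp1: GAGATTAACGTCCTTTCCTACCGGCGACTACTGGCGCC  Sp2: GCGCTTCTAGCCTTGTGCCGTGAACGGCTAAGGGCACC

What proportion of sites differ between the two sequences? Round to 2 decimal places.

The sequences differ at 19 of 38 positions.
p = 19/38 = 0.50.

0.50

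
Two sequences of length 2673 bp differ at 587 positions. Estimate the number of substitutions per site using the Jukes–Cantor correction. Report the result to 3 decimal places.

p = 587/2673 ≈ 0.219603.
d = −(3/4) ln(1 − 4p/3) = −0.75 ln(1 − 0.292804) = −0.75 ln(0.707196)
  = −0.75 × (-0.346447) = 0.259835 substitutions/site.

0.260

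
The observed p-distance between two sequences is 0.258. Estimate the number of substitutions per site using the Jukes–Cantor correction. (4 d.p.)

0.3162

d = −(3/4) ln(1 − 4p/3) = −0.75 ln(1 − 0.344) = −0.75 ln(0.656)
  = −0.75 × (-0.421594) = 0.316196 substitutions/site.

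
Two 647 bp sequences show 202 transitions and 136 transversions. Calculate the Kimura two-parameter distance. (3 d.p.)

P = 202/647 ≈ 0.31221 and Q = 136/647 ≈ 0.210201.
Under the Kimura two-parameter model, d = −½ ln(1 − 2P − Q) − ¼ ln(1 − 2Q).
1 − 2P − Q = 0.165379, giving −½ ln(0.165379) = 0.899758.
1 − 2Q = 0.579598, giving −¼ ln(0.579598) = 0.136355.
d = 0.899758 + 0.136355 = 1.036113.

1.036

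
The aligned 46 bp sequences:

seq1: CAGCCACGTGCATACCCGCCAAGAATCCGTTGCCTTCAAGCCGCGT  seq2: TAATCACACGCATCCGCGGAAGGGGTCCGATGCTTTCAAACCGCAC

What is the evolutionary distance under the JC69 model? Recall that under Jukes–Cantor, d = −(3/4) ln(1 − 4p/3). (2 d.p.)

The sequences differ at 17 of 46 sites, so p = 17/46 ≈ 0.369565.
d = −(3/4) ln(1 − 4p/3) = −0.75 ln(1 − 0.492753) = −0.75 ln(0.507247)
  = −0.75 × (-0.678757) = 0.509068 substitutions/site.

0.51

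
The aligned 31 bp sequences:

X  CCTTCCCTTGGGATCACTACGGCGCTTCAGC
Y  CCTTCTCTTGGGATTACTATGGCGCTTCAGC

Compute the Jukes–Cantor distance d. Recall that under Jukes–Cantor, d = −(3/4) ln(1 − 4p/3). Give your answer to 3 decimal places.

0.104

The sequences differ at 3 of 31 sites (6, 15, 20), so p = 3/31 ≈ 0.096774.
d = −(3/4) ln(1 − 4p/3) = −0.75 ln(1 − 0.129032) = −0.75 ln(0.870968)
  = −0.75 × (-0.138150) = 0.103613 substitutions/site.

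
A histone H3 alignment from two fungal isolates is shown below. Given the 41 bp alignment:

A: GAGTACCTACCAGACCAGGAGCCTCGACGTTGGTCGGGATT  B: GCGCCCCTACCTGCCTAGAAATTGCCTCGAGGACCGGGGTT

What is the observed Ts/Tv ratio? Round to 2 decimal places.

1.00

Transitions are A↔G and C↔T; transversions are all other mismatches.
Transitions: 9. Transversions: 9.
R = 9/9 = 1.00.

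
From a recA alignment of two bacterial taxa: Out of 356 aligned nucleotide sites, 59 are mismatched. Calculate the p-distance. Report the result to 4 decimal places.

p = 59/356 = 0.165730… ≈ 0.1657 (to 4 d.p.).

0.1657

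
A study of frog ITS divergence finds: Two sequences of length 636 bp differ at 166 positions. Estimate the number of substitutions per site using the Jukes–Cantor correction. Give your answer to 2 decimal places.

p = 166/636 ≈ 0.261006.
d = −(3/4) ln(1 − 4p/3) = −0.75 ln(1 − 0.348008) = −0.75 ln(0.651992)
  = −0.75 × (-0.427723) = 0.320792 substitutions/site.

0.32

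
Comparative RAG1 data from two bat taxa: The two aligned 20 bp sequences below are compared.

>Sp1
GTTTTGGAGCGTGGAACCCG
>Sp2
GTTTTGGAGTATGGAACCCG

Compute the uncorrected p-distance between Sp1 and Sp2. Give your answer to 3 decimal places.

0.100

The sequences differ at 2 of 20 positions (sites 10, 11).
p = 2/20 = 0.100.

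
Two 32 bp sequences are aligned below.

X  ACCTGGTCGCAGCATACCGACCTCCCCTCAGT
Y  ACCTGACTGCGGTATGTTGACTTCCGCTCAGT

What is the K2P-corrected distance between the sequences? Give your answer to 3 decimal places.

0.467

Of 32 sites, 9 differences are transitions and 1 are transversions, so P = 9/32 = 0.28125 and Q = 1/32 = 0.03125.
Under the Kimura two-parameter model, d = −½ ln(1 − 2P − Q) − ¼ ln(1 − 2Q).
1 − 2P − Q = 0.40625, giving −½ ln(0.40625) = 0.450393.
1 − 2Q = 0.9375, giving −¼ ln(0.9375) = 0.016135.
d = 0.450393 + 0.016135 = 0.466528.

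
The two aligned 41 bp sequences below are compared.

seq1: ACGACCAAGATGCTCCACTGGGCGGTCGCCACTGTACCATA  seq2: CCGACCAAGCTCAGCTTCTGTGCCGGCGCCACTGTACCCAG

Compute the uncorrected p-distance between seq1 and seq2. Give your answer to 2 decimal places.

The sequences differ at 13 of 41 positions.
p = 13/41 = 0.317073… ≈ 0.32 (to 2 d.p.).

0.32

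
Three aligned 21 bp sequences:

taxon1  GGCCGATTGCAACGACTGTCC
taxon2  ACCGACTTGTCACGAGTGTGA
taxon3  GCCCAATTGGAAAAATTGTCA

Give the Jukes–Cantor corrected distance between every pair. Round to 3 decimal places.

taxon1–taxon2: 10/21 sites differ → p ≈ 0.47619, d = −0.75 ln(1 − 0.63492) = 0.755729 ≈ 0.756.
taxon1–taxon3: 7/21 sites differ → p ≈ 0.333333, d = −0.75 ln(1 − 0.444444) = 0.440839 ≈ 0.441.
taxon2–taxon3: 9/21 sites differ → p ≈ 0.428571, d = −0.75 ln(1 − 0.571428) = 0.635472 ≈ 0.635.

d(taxon1,taxon2) = 0.756, d(taxon1,taxon3) = 0.441, d(taxon2,taxon3) = 0.635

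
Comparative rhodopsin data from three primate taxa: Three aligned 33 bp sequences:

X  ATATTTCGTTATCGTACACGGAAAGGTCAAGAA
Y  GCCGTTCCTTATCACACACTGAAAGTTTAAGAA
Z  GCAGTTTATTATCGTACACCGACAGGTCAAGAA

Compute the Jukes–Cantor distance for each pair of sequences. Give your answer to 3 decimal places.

X–Y: 10/33 sites differ → p ≈ 0.30303, d = −0.75 ln(1 − 0.40404) = 0.388186 ≈ 0.388.
X–Z: 7/33 sites differ → p ≈ 0.212121, d = −0.75 ln(1 − 0.282828) = 0.249330 ≈ 0.249.
Y–Z: 9/33 sites differ → p ≈ 0.272727, d = −0.75 ln(1 − 0.363636) = 0.338988 ≈ 0.339.

d(X,Y) = 0.388, d(X,Z) = 0.249, d(Y,Z) = 0.339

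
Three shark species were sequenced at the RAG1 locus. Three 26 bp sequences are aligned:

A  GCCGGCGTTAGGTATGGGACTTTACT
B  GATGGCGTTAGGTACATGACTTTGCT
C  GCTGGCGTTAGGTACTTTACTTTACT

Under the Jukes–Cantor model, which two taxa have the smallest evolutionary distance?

B and C

A–B: 6/26 differ, p = 0.231, d = 0.276.
A–C: 5/26 differ, p = 0.192, d = 0.222.
B–C: 4/26 differ, p = 0.154, d = 0.172.
The smallest distance is between B and C.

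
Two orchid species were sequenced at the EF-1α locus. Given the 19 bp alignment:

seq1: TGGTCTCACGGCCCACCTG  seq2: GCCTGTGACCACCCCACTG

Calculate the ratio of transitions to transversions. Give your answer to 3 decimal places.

Transitions are A↔G and C↔T; transversions are all other mismatches.
Transitions: 1. Transversions: 8.
R = 1/8 = 0.125.

0.125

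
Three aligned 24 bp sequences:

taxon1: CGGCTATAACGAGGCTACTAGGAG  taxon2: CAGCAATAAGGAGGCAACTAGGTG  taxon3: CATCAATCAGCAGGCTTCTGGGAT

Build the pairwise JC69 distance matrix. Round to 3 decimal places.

d(taxon1,taxon2) = 0.244, d(taxon1,taxon3) = 0.520, d(taxon2,taxon3) = 0.441

taxon1–taxon2: 5/24 sites differ → p ≈ 0.208333, d = −0.75 ln(1 − 0.277777) = 0.244066 ≈ 0.244.
taxon1–taxon3: 9/24 sites differ → p = 0.375, d = −0.75 ln(1 − 0.5) = 0.519860 ≈ 0.520.
taxon2–taxon3: 8/24 sites differ → p ≈ 0.333333, d = −0.75 ln(1 − 0.444444) = 0.440839 ≈ 0.441.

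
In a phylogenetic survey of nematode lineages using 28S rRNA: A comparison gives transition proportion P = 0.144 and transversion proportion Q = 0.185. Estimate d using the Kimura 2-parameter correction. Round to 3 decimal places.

0.436

Under the Kimura two-parameter model, d = −½ ln(1 − 2P − Q) − ¼ ln(1 − 2Q).
1 − 2P − Q = 0.527, giving −½ ln(0.527) = 0.320277.
1 − 2Q = 0.63, giving −¼ ln(0.63) = 0.115509.
d = 0.320277 + 0.115509 = 0.435786.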